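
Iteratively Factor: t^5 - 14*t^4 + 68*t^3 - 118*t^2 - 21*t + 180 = (t - 3)*(t^4 - 11*t^3 + 35*t^2 - 13*t - 60) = (t - 3)^2*(t^3 - 8*t^2 + 11*t + 20) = (t - 4)*(t - 3)^2*(t^2 - 4*t - 5) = (t - 5)*(t - 4)*(t - 3)^2*(t + 1)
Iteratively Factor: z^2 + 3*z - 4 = (z + 4)*(z - 1)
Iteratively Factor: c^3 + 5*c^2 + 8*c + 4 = (c + 2)*(c^2 + 3*c + 2) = (c + 2)^2*(c + 1)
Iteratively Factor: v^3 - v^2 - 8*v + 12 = (v + 3)*(v^2 - 4*v + 4) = (v - 2)*(v + 3)*(v - 2)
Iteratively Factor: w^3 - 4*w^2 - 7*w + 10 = (w + 2)*(w^2 - 6*w + 5) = (w - 1)*(w + 2)*(w - 5)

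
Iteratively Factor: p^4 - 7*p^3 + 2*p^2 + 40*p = (p - 5)*(p^3 - 2*p^2 - 8*p) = (p - 5)*(p + 2)*(p^2 - 4*p) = (p - 5)*(p - 4)*(p + 2)*(p)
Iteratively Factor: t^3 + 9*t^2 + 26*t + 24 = (t + 2)*(t^2 + 7*t + 12) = (t + 2)*(t + 3)*(t + 4)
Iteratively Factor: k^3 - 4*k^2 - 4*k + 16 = (k - 2)*(k^2 - 2*k - 8) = (k - 2)*(k + 2)*(k - 4)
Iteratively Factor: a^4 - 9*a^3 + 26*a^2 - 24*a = (a - 2)*(a^3 - 7*a^2 + 12*a) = a*(a - 2)*(a^2 - 7*a + 12) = a*(a - 4)*(a - 2)*(a - 3)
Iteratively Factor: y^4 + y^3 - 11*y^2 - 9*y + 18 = (y + 2)*(y^3 - y^2 - 9*y + 9) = (y - 1)*(y + 2)*(y^2 - 9) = (y - 1)*(y + 2)*(y + 3)*(y - 3)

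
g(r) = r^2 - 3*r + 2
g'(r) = 2*r - 3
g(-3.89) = 28.80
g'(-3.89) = -10.78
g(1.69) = -0.21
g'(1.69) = 0.38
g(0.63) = 0.51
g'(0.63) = -1.74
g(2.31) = 0.41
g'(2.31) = 1.62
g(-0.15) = 2.47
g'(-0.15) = -3.30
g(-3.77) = 27.52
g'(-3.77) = -10.54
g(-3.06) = 20.54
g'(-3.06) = -9.12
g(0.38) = 1.00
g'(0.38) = -2.24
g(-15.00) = 272.00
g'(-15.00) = -33.00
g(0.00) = 2.00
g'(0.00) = -3.00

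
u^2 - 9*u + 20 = (u - 5)*(u - 4)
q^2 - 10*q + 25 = (q - 5)^2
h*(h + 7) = h^2 + 7*h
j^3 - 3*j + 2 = (j - 1)^2*(j + 2)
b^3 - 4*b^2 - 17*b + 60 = (b - 5)*(b - 3)*(b + 4)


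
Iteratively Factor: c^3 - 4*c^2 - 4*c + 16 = (c + 2)*(c^2 - 6*c + 8) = (c - 4)*(c + 2)*(c - 2)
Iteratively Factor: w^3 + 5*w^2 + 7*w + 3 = (w + 3)*(w^2 + 2*w + 1) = (w + 1)*(w + 3)*(w + 1)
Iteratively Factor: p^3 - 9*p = (p - 3)*(p^2 + 3*p) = (p - 3)*(p + 3)*(p)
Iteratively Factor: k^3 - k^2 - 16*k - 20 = (k + 2)*(k^2 - 3*k - 10) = (k - 5)*(k + 2)*(k + 2)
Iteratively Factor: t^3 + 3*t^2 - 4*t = (t)*(t^2 + 3*t - 4) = t*(t - 1)*(t + 4)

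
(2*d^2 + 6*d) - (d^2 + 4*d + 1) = d^2 + 2*d - 1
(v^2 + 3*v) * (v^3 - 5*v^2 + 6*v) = v^5 - 2*v^4 - 9*v^3 + 18*v^2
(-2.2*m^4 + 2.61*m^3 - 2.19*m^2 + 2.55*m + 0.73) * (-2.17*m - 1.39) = 4.774*m^5 - 2.6057*m^4 + 1.1244*m^3 - 2.4894*m^2 - 5.1286*m - 1.0147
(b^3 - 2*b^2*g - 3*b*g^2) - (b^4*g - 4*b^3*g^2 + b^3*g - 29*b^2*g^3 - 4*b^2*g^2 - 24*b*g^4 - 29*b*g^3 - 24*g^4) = -b^4*g + 4*b^3*g^2 - b^3*g + b^3 + 29*b^2*g^3 + 4*b^2*g^2 - 2*b^2*g + 24*b*g^4 + 29*b*g^3 - 3*b*g^2 + 24*g^4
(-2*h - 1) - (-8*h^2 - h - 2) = 8*h^2 - h + 1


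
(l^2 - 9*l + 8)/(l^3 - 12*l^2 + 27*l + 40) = (l - 1)/(l^2 - 4*l - 5)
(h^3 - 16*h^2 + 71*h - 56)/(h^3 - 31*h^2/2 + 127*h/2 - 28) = 2*(h - 1)/(2*h - 1)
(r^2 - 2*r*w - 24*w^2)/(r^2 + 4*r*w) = (r - 6*w)/r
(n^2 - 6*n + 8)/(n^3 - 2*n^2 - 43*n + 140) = (n - 2)/(n^2 + 2*n - 35)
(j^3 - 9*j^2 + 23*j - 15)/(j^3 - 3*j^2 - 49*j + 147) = (j^2 - 6*j + 5)/(j^2 - 49)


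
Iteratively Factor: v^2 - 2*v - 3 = (v + 1)*(v - 3)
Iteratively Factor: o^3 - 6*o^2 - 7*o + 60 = (o - 4)*(o^2 - 2*o - 15) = (o - 5)*(o - 4)*(o + 3)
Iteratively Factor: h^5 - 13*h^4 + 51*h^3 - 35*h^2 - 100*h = (h - 4)*(h^4 - 9*h^3 + 15*h^2 + 25*h) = h*(h - 4)*(h^3 - 9*h^2 + 15*h + 25) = h*(h - 5)*(h - 4)*(h^2 - 4*h - 5) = h*(h - 5)*(h - 4)*(h + 1)*(h - 5)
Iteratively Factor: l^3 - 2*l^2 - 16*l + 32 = (l - 4)*(l^2 + 2*l - 8) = (l - 4)*(l + 4)*(l - 2)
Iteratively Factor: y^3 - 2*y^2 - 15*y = (y + 3)*(y^2 - 5*y) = y*(y + 3)*(y - 5)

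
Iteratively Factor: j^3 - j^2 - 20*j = (j - 5)*(j^2 + 4*j) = (j - 5)*(j + 4)*(j)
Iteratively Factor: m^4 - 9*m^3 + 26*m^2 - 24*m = (m - 2)*(m^3 - 7*m^2 + 12*m) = m*(m - 2)*(m^2 - 7*m + 12) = m*(m - 4)*(m - 2)*(m - 3)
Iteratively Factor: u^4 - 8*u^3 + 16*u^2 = (u - 4)*(u^3 - 4*u^2) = u*(u - 4)*(u^2 - 4*u) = u*(u - 4)^2*(u)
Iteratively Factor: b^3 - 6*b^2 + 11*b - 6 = (b - 1)*(b^2 - 5*b + 6) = (b - 3)*(b - 1)*(b - 2)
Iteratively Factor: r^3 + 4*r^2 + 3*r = (r + 1)*(r^2 + 3*r) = r*(r + 1)*(r + 3)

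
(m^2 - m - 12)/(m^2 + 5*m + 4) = (m^2 - m - 12)/(m^2 + 5*m + 4)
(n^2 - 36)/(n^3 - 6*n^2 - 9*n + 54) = (n + 6)/(n^2 - 9)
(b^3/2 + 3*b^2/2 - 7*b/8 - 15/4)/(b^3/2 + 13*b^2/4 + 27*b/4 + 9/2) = (4*b^2 + 4*b - 15)/(2*(2*b^2 + 9*b + 9))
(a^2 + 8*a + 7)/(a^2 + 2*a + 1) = (a + 7)/(a + 1)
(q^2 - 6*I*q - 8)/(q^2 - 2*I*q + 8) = (q - 2*I)/(q + 2*I)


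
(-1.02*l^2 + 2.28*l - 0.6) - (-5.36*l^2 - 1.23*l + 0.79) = 4.34*l^2 + 3.51*l - 1.39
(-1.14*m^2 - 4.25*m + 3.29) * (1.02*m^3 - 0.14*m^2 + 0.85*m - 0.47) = -1.1628*m^5 - 4.1754*m^4 + 2.9818*m^3 - 3.5373*m^2 + 4.794*m - 1.5463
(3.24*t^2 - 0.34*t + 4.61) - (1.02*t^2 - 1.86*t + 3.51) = 2.22*t^2 + 1.52*t + 1.1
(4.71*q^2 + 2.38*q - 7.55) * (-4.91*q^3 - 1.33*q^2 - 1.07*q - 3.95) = -23.1261*q^5 - 17.9501*q^4 + 28.8654*q^3 - 11.1096*q^2 - 1.3225*q + 29.8225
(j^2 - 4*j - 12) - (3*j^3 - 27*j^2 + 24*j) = -3*j^3 + 28*j^2 - 28*j - 12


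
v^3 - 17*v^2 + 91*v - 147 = (v - 7)^2*(v - 3)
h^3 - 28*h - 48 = (h - 6)*(h + 2)*(h + 4)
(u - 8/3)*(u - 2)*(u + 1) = u^3 - 11*u^2/3 + 2*u/3 + 16/3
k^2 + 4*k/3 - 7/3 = (k - 1)*(k + 7/3)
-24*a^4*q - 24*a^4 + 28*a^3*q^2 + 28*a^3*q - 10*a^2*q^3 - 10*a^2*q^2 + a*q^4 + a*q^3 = (-6*a + q)*(-2*a + q)^2*(a*q + a)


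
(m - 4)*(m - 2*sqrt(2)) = m^2 - 4*m - 2*sqrt(2)*m + 8*sqrt(2)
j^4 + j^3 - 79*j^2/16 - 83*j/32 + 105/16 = (j - 3/2)*(j - 5/4)*(j + 7/4)*(j + 2)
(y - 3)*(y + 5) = y^2 + 2*y - 15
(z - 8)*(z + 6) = z^2 - 2*z - 48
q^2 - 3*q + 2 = (q - 2)*(q - 1)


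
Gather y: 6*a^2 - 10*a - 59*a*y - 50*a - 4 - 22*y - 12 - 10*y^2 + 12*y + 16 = 6*a^2 - 60*a - 10*y^2 + y*(-59*a - 10)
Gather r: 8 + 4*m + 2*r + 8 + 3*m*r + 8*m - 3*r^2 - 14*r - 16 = 12*m - 3*r^2 + r*(3*m - 12)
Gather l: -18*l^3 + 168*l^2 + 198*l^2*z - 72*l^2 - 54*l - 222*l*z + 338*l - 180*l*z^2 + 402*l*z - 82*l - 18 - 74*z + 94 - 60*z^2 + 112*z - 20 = -18*l^3 + l^2*(198*z + 96) + l*(-180*z^2 + 180*z + 202) - 60*z^2 + 38*z + 56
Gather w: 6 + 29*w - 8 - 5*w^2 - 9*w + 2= -5*w^2 + 20*w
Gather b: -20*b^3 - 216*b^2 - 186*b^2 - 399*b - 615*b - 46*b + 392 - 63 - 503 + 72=-20*b^3 - 402*b^2 - 1060*b - 102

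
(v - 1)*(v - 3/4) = v^2 - 7*v/4 + 3/4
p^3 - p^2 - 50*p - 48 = (p - 8)*(p + 1)*(p + 6)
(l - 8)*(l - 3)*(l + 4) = l^3 - 7*l^2 - 20*l + 96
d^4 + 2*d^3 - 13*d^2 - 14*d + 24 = (d - 3)*(d - 1)*(d + 2)*(d + 4)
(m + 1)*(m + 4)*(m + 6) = m^3 + 11*m^2 + 34*m + 24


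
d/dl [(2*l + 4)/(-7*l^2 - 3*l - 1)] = 2*(7*l^2 + 28*l + 5)/(49*l^4 + 42*l^3 + 23*l^2 + 6*l + 1)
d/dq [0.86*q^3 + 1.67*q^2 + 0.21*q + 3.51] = 2.58*q^2 + 3.34*q + 0.21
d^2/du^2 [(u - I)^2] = 2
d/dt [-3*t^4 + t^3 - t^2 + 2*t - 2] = -12*t^3 + 3*t^2 - 2*t + 2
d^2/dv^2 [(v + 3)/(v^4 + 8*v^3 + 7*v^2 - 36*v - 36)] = 2*(6*v^4 + 40*v^3 + 51*v^2 - 84*v + 124)/(v^9 + 15*v^8 + 51*v^7 - 151*v^6 - 768*v^5 + 636*v^4 + 2800*v^3 - 144*v^2 - 3456*v - 1728)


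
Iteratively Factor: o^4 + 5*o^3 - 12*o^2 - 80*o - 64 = (o + 1)*(o^3 + 4*o^2 - 16*o - 64) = (o + 1)*(o + 4)*(o^2 - 16) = (o - 4)*(o + 1)*(o + 4)*(o + 4)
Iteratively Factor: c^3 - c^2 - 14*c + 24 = (c + 4)*(c^2 - 5*c + 6) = (c - 3)*(c + 4)*(c - 2)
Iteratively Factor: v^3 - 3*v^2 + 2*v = (v)*(v^2 - 3*v + 2) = v*(v - 1)*(v - 2)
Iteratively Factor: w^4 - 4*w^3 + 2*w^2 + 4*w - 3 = (w + 1)*(w^3 - 5*w^2 + 7*w - 3) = (w - 1)*(w + 1)*(w^2 - 4*w + 3) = (w - 1)^2*(w + 1)*(w - 3)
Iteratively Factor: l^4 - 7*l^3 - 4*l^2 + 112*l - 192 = (l + 4)*(l^3 - 11*l^2 + 40*l - 48) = (l - 4)*(l + 4)*(l^2 - 7*l + 12) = (l - 4)^2*(l + 4)*(l - 3)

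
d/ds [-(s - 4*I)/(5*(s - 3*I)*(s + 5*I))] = (s^2 - 8*I*s - 7)/(5*(s^4 + 4*I*s^3 + 26*s^2 + 60*I*s + 225))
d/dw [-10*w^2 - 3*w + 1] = -20*w - 3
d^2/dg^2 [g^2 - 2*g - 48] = 2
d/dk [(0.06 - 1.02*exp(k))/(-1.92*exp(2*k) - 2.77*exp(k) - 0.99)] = (-1.9584*exp(2*k) + 0.2304*exp(k) + 1.176)*exp(k)/(3.6864*exp(4*k) + 10.6368*exp(3*k) + 11.4745*exp(2*k) + 5.4846*exp(k) + 0.9801)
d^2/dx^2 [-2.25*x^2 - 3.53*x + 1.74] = -4.50000000000000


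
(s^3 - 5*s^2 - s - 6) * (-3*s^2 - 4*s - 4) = -3*s^5 + 11*s^4 + 19*s^3 + 42*s^2 + 28*s + 24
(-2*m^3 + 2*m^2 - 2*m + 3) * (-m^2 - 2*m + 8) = 2*m^5 + 2*m^4 - 18*m^3 + 17*m^2 - 22*m + 24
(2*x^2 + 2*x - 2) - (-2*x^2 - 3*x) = 4*x^2 + 5*x - 2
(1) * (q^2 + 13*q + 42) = q^2 + 13*q + 42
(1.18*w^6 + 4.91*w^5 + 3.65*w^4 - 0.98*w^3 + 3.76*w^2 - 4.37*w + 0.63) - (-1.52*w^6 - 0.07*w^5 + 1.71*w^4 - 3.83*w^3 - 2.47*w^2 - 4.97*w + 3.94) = 2.7*w^6 + 4.98*w^5 + 1.94*w^4 + 2.85*w^3 + 6.23*w^2 + 0.6*w - 3.31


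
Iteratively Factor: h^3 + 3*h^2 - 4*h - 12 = (h + 3)*(h^2 - 4) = (h - 2)*(h + 3)*(h + 2)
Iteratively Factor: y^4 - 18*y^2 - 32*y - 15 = (y + 3)*(y^3 - 3*y^2 - 9*y - 5) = (y + 1)*(y + 3)*(y^2 - 4*y - 5) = (y + 1)^2*(y + 3)*(y - 5)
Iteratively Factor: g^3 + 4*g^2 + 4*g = (g + 2)*(g^2 + 2*g) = (g + 2)^2*(g)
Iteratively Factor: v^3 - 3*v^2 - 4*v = (v - 4)*(v^2 + v) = v*(v - 4)*(v + 1)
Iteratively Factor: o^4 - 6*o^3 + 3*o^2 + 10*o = (o - 5)*(o^3 - o^2 - 2*o) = o*(o - 5)*(o^2 - o - 2) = o*(o - 5)*(o - 2)*(o + 1)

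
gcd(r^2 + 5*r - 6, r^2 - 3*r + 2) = r - 1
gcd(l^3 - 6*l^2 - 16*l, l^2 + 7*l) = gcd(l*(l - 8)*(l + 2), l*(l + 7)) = l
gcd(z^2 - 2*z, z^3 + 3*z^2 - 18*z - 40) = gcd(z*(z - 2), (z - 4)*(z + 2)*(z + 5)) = 1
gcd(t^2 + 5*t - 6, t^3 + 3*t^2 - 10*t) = 1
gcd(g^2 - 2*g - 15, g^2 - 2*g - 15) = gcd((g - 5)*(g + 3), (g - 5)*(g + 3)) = g^2 - 2*g - 15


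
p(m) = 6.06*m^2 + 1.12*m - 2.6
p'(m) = 12.12*m + 1.12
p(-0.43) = -1.96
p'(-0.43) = -4.09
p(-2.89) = 44.78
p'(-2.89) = -33.91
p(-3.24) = 57.39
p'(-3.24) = -38.15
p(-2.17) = 23.51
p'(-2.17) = -25.18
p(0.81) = 2.28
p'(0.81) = 10.94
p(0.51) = -0.45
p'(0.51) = 7.30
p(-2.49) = 32.18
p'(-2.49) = -29.06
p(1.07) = 5.54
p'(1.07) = 14.09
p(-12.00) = 856.60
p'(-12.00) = -144.32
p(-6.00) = 208.84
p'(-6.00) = -71.60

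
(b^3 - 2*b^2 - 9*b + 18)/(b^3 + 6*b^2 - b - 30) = (b - 3)/(b + 5)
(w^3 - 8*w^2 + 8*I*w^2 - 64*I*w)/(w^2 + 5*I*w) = (w^2 + 8*w*(-1 + I) - 64*I)/(w + 5*I)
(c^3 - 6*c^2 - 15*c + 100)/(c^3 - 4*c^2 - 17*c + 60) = (c - 5)/(c - 3)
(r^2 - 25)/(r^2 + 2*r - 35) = (r + 5)/(r + 7)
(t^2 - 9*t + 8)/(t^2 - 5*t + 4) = (t - 8)/(t - 4)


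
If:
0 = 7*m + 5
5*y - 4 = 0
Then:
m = -5/7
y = 4/5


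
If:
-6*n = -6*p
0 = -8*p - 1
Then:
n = -1/8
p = -1/8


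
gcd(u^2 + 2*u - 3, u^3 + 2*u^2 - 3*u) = u^2 + 2*u - 3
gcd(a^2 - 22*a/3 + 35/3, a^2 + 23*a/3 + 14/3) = 1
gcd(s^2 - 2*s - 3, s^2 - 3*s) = s - 3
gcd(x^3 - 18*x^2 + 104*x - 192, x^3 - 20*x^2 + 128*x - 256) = x^2 - 12*x + 32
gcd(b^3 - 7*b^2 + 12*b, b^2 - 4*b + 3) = b - 3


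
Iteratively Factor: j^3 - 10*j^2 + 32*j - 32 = (j - 4)*(j^2 - 6*j + 8) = (j - 4)^2*(j - 2)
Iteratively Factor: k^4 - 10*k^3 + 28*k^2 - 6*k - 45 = (k + 1)*(k^3 - 11*k^2 + 39*k - 45) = (k - 3)*(k + 1)*(k^2 - 8*k + 15) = (k - 5)*(k - 3)*(k + 1)*(k - 3)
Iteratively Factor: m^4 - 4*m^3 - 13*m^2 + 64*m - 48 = (m + 4)*(m^3 - 8*m^2 + 19*m - 12) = (m - 4)*(m + 4)*(m^2 - 4*m + 3) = (m - 4)*(m - 3)*(m + 4)*(m - 1)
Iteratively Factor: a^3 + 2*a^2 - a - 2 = (a + 1)*(a^2 + a - 2) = (a + 1)*(a + 2)*(a - 1)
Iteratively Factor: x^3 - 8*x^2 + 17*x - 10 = (x - 5)*(x^2 - 3*x + 2) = (x - 5)*(x - 2)*(x - 1)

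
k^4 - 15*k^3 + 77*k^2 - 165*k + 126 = (k - 7)*(k - 3)^2*(k - 2)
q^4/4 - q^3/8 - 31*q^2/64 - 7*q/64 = q*(q/4 + 1/4)*(q - 7/4)*(q + 1/4)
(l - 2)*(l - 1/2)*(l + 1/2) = l^3 - 2*l^2 - l/4 + 1/2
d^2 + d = d*(d + 1)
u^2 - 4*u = u*(u - 4)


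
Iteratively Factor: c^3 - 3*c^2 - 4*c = (c - 4)*(c^2 + c) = c*(c - 4)*(c + 1)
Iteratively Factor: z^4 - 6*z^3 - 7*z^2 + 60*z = (z + 3)*(z^3 - 9*z^2 + 20*z) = z*(z + 3)*(z^2 - 9*z + 20) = z*(z - 5)*(z + 3)*(z - 4)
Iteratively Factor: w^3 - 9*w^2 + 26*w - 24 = (w - 2)*(w^2 - 7*w + 12) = (w - 3)*(w - 2)*(w - 4)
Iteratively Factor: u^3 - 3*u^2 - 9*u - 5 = (u + 1)*(u^2 - 4*u - 5) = (u + 1)^2*(u - 5)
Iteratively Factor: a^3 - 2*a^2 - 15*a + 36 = (a - 3)*(a^2 + a - 12) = (a - 3)^2*(a + 4)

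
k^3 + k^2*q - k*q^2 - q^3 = (k - q)*(k + q)^2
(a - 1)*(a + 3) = a^2 + 2*a - 3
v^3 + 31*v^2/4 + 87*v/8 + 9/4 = (v + 1/4)*(v + 3/2)*(v + 6)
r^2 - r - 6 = (r - 3)*(r + 2)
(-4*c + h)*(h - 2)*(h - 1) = -4*c*h^2 + 12*c*h - 8*c + h^3 - 3*h^2 + 2*h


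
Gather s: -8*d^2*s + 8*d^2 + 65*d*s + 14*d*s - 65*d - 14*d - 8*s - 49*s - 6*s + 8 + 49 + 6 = 8*d^2 - 79*d + s*(-8*d^2 + 79*d - 63) + 63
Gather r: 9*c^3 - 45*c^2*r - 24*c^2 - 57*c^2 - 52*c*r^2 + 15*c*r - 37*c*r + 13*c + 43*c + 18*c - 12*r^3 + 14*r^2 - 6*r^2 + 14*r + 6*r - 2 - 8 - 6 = 9*c^3 - 81*c^2 + 74*c - 12*r^3 + r^2*(8 - 52*c) + r*(-45*c^2 - 22*c + 20) - 16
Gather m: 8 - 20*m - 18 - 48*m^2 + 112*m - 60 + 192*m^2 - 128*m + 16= 144*m^2 - 36*m - 54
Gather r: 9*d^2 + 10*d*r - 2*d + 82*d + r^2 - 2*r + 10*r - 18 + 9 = 9*d^2 + 80*d + r^2 + r*(10*d + 8) - 9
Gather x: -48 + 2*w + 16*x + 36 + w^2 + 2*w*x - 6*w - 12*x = w^2 - 4*w + x*(2*w + 4) - 12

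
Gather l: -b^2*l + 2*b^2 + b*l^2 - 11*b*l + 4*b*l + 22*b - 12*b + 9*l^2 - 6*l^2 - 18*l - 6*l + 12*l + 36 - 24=2*b^2 + 10*b + l^2*(b + 3) + l*(-b^2 - 7*b - 12) + 12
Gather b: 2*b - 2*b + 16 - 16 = 0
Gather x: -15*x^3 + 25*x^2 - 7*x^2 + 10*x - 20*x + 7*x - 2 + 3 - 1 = -15*x^3 + 18*x^2 - 3*x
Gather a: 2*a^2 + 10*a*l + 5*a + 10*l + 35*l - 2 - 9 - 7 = 2*a^2 + a*(10*l + 5) + 45*l - 18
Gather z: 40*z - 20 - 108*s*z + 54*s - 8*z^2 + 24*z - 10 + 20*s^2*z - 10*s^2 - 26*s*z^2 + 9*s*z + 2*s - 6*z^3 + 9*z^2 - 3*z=-10*s^2 + 56*s - 6*z^3 + z^2*(1 - 26*s) + z*(20*s^2 - 99*s + 61) - 30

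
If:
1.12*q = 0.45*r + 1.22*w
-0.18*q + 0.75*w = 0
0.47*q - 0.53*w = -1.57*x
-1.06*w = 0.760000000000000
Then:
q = -2.99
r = -5.49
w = -0.72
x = 0.65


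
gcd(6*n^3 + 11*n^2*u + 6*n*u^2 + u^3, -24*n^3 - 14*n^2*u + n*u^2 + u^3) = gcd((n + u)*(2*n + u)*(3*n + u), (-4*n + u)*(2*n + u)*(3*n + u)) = 6*n^2 + 5*n*u + u^2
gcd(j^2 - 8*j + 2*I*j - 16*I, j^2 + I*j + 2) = j + 2*I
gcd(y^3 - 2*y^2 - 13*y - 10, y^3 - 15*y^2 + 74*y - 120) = y - 5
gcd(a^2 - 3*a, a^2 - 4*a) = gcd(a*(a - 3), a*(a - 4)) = a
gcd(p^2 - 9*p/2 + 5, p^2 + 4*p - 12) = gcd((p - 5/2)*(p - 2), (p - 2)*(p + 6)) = p - 2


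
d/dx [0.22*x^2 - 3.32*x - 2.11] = 0.44*x - 3.32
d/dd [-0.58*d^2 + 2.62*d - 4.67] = 2.62 - 1.16*d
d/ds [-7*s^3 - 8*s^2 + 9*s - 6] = -21*s^2 - 16*s + 9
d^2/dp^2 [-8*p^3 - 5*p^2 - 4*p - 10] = -48*p - 10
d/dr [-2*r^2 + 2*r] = 2 - 4*r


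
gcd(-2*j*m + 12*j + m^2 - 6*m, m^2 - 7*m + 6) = m - 6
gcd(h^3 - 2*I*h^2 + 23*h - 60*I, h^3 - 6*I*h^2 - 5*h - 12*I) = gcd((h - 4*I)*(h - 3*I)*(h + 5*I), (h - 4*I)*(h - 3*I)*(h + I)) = h^2 - 7*I*h - 12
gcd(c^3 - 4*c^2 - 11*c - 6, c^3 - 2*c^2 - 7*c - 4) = c^2 + 2*c + 1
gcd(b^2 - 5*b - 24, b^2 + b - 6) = b + 3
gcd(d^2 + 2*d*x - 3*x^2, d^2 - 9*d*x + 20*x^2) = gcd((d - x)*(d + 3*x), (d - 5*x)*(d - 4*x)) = 1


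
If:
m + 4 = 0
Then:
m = -4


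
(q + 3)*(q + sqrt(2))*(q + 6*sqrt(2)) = q^3 + 3*q^2 + 7*sqrt(2)*q^2 + 12*q + 21*sqrt(2)*q + 36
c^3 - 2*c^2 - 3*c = c*(c - 3)*(c + 1)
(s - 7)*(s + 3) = s^2 - 4*s - 21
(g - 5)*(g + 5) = g^2 - 25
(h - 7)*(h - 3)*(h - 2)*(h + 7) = h^4 - 5*h^3 - 43*h^2 + 245*h - 294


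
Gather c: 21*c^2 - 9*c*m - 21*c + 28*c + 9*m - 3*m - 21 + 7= 21*c^2 + c*(7 - 9*m) + 6*m - 14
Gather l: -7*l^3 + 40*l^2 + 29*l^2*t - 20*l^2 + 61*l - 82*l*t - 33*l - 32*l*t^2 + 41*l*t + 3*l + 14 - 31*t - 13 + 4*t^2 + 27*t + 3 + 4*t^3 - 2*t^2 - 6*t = -7*l^3 + l^2*(29*t + 20) + l*(-32*t^2 - 41*t + 31) + 4*t^3 + 2*t^2 - 10*t + 4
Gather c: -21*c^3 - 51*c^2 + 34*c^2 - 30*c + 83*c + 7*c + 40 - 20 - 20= -21*c^3 - 17*c^2 + 60*c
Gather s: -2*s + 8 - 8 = -2*s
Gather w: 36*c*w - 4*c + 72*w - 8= -4*c + w*(36*c + 72) - 8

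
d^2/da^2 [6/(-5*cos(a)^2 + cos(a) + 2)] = 6*(-100*sin(a)^4 + 91*sin(a)^2 - 67*cos(a)/4 + 15*cos(3*a)/4 + 31)/(5*sin(a)^2 + cos(a) - 3)^3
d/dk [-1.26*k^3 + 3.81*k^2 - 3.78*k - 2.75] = -3.78*k^2 + 7.62*k - 3.78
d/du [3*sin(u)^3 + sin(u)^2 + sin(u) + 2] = (9*sin(u)^2 + 2*sin(u) + 1)*cos(u)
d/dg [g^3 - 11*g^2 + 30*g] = 3*g^2 - 22*g + 30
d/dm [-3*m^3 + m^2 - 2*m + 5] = -9*m^2 + 2*m - 2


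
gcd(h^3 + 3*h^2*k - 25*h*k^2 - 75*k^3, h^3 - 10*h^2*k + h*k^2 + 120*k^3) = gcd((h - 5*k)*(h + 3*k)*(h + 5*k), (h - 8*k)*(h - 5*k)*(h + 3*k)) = h^2 - 2*h*k - 15*k^2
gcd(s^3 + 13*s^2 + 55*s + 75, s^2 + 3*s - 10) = s + 5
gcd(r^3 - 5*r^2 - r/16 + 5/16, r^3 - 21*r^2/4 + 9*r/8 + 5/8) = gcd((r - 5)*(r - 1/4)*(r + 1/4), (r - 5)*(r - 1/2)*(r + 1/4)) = r^2 - 19*r/4 - 5/4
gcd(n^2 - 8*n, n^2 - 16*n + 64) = n - 8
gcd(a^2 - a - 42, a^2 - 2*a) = 1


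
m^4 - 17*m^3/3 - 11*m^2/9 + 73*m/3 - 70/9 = (m - 5)*(m - 7/3)*(m - 1/3)*(m + 2)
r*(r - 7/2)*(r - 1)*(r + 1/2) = r^4 - 4*r^3 + 5*r^2/4 + 7*r/4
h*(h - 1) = h^2 - h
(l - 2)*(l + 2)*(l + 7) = l^3 + 7*l^2 - 4*l - 28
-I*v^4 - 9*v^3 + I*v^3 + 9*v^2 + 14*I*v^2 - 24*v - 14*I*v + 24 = (v - 6*I)*(v - 4*I)*(v + I)*(-I*v + I)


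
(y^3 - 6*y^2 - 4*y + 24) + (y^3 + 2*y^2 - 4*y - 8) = 2*y^3 - 4*y^2 - 8*y + 16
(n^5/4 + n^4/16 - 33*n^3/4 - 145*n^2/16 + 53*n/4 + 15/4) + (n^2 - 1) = n^5/4 + n^4/16 - 33*n^3/4 - 129*n^2/16 + 53*n/4 + 11/4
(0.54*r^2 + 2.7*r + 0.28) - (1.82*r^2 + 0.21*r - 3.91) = -1.28*r^2 + 2.49*r + 4.19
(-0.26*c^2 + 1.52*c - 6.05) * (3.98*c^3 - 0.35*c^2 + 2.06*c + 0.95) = -1.0348*c^5 + 6.1406*c^4 - 25.1466*c^3 + 5.0017*c^2 - 11.019*c - 5.7475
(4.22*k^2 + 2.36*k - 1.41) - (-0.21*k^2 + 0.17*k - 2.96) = 4.43*k^2 + 2.19*k + 1.55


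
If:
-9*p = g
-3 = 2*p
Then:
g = 27/2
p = -3/2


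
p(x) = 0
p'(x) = 0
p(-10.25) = 0.00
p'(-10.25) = 0.00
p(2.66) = 0.00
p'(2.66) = 0.00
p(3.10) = 0.00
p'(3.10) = 0.00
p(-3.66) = 0.00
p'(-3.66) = 0.00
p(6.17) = 0.00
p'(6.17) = 0.00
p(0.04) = 0.00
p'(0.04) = 0.00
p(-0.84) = 0.00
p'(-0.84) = 0.00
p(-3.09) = 0.00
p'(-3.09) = 0.00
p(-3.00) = 0.00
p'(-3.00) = 0.00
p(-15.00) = 0.00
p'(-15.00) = 0.00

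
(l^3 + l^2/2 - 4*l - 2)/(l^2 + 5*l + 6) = (l^2 - 3*l/2 - 1)/(l + 3)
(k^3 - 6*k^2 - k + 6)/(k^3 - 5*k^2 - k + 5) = (k - 6)/(k - 5)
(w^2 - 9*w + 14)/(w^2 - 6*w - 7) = (w - 2)/(w + 1)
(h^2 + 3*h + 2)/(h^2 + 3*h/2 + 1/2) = 2*(h + 2)/(2*h + 1)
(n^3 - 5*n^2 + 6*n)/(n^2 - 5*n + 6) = n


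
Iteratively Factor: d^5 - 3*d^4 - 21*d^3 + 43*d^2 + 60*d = (d - 5)*(d^4 + 2*d^3 - 11*d^2 - 12*d) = (d - 5)*(d + 4)*(d^3 - 2*d^2 - 3*d) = d*(d - 5)*(d + 4)*(d^2 - 2*d - 3) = d*(d - 5)*(d - 3)*(d + 4)*(d + 1)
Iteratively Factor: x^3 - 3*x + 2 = (x + 2)*(x^2 - 2*x + 1) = (x - 1)*(x + 2)*(x - 1)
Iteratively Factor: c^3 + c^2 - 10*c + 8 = (c - 1)*(c^2 + 2*c - 8) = (c - 2)*(c - 1)*(c + 4)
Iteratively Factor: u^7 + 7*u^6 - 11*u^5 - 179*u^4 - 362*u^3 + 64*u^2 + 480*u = (u - 1)*(u^6 + 8*u^5 - 3*u^4 - 182*u^3 - 544*u^2 - 480*u) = (u - 1)*(u + 4)*(u^5 + 4*u^4 - 19*u^3 - 106*u^2 - 120*u) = (u - 1)*(u + 3)*(u + 4)*(u^4 + u^3 - 22*u^2 - 40*u) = (u - 1)*(u + 3)*(u + 4)^2*(u^3 - 3*u^2 - 10*u) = u*(u - 1)*(u + 3)*(u + 4)^2*(u^2 - 3*u - 10) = u*(u - 1)*(u + 2)*(u + 3)*(u + 4)^2*(u - 5)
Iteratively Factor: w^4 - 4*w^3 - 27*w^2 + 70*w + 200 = (w - 5)*(w^3 + w^2 - 22*w - 40) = (w - 5)*(w + 4)*(w^2 - 3*w - 10) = (w - 5)^2*(w + 4)*(w + 2)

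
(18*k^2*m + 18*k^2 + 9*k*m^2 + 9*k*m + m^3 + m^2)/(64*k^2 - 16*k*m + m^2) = (18*k^2*m + 18*k^2 + 9*k*m^2 + 9*k*m + m^3 + m^2)/(64*k^2 - 16*k*m + m^2)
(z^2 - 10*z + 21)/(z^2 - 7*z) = (z - 3)/z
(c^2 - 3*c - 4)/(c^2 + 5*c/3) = 3*(c^2 - 3*c - 4)/(c*(3*c + 5))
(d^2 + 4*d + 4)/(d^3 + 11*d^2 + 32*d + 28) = 1/(d + 7)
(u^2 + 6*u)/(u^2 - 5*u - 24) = u*(u + 6)/(u^2 - 5*u - 24)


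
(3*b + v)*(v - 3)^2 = 3*b*v^2 - 18*b*v + 27*b + v^3 - 6*v^2 + 9*v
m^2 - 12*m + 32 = (m - 8)*(m - 4)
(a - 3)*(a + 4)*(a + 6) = a^3 + 7*a^2 - 6*a - 72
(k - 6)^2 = k^2 - 12*k + 36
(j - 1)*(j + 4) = j^2 + 3*j - 4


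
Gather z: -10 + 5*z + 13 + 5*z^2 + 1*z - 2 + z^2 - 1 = 6*z^2 + 6*z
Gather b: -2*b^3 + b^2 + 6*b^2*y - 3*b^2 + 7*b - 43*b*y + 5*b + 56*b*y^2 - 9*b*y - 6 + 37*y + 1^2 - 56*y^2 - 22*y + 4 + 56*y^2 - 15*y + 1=-2*b^3 + b^2*(6*y - 2) + b*(56*y^2 - 52*y + 12)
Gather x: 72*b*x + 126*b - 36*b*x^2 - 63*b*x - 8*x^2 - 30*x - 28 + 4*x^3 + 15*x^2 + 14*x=126*b + 4*x^3 + x^2*(7 - 36*b) + x*(9*b - 16) - 28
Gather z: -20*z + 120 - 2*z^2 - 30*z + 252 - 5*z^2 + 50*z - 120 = 252 - 7*z^2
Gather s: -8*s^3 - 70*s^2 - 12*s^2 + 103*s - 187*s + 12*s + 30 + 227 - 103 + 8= -8*s^3 - 82*s^2 - 72*s + 162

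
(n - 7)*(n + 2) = n^2 - 5*n - 14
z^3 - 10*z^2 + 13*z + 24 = (z - 8)*(z - 3)*(z + 1)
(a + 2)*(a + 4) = a^2 + 6*a + 8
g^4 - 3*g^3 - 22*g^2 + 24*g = g*(g - 6)*(g - 1)*(g + 4)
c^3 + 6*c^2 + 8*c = c*(c + 2)*(c + 4)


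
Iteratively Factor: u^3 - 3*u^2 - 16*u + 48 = (u - 3)*(u^2 - 16) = (u - 4)*(u - 3)*(u + 4)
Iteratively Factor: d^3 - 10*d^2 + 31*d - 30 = (d - 5)*(d^2 - 5*d + 6) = (d - 5)*(d - 3)*(d - 2)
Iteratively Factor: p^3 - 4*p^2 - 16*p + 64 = (p + 4)*(p^2 - 8*p + 16) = (p - 4)*(p + 4)*(p - 4)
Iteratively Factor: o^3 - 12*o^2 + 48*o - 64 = (o - 4)*(o^2 - 8*o + 16) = (o - 4)^2*(o - 4)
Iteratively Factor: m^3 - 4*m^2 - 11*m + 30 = (m - 5)*(m^2 + m - 6) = (m - 5)*(m - 2)*(m + 3)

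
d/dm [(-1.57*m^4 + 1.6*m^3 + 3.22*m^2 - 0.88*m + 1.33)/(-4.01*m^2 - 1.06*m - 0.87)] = (12.5914*m^5 - 1.4234*m^4 + 2.0716*m^3 - 11.118*m^2 + 5.0638*m + 2.1754)/(16.0801*m^4 + 8.5012*m^3 + 8.101*m^2 + 1.8444*m + 0.7569)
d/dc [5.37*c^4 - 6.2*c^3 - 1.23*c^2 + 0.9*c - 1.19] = 21.48*c^3 - 18.6*c^2 - 2.46*c + 0.9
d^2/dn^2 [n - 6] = 0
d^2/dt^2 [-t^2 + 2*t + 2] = -2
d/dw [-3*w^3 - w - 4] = -9*w^2 - 1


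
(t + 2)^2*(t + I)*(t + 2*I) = t^4 + 4*t^3 + 3*I*t^3 + 2*t^2 + 12*I*t^2 - 8*t + 12*I*t - 8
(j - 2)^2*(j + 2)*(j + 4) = j^4 + 2*j^3 - 12*j^2 - 8*j + 32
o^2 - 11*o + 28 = (o - 7)*(o - 4)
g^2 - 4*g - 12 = (g - 6)*(g + 2)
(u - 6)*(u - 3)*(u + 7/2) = u^3 - 11*u^2/2 - 27*u/2 + 63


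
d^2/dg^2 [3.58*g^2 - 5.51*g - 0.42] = 7.16000000000000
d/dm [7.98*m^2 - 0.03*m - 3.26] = 15.96*m - 0.03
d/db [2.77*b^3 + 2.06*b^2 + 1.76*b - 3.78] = 8.31*b^2 + 4.12*b + 1.76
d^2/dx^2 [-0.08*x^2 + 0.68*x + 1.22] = -0.160000000000000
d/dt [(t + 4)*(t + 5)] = 2*t + 9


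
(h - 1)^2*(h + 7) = h^3 + 5*h^2 - 13*h + 7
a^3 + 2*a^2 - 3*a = a*(a - 1)*(a + 3)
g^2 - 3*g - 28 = (g - 7)*(g + 4)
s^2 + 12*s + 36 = (s + 6)^2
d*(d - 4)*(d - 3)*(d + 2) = d^4 - 5*d^3 - 2*d^2 + 24*d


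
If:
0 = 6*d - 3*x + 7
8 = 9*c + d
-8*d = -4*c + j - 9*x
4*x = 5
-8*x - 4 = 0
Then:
No Solution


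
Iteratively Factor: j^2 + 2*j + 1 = (j + 1)*(j + 1)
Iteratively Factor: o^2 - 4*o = (o - 4)*(o)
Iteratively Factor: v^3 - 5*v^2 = (v)*(v^2 - 5*v) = v*(v - 5)*(v)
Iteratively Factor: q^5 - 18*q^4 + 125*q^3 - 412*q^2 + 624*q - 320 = (q - 4)*(q^4 - 14*q^3 + 69*q^2 - 136*q + 80) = (q - 4)^2*(q^3 - 10*q^2 + 29*q - 20) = (q - 4)^2*(q - 1)*(q^2 - 9*q + 20) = (q - 4)^3*(q - 1)*(q - 5)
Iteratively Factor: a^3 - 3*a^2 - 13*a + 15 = (a - 5)*(a^2 + 2*a - 3) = (a - 5)*(a - 1)*(a + 3)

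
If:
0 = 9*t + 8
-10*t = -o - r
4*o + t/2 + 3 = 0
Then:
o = -23/36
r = -33/4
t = -8/9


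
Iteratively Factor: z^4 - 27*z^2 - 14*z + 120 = (z - 5)*(z^3 + 5*z^2 - 2*z - 24) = (z - 5)*(z + 4)*(z^2 + z - 6) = (z - 5)*(z - 2)*(z + 4)*(z + 3)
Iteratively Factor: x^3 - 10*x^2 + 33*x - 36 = (x - 3)*(x^2 - 7*x + 12) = (x - 3)^2*(x - 4)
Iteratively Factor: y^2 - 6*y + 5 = (y - 1)*(y - 5)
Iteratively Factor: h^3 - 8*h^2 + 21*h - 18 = (h - 3)*(h^2 - 5*h + 6) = (h - 3)^2*(h - 2)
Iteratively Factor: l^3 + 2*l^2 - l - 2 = (l - 1)*(l^2 + 3*l + 2) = (l - 1)*(l + 1)*(l + 2)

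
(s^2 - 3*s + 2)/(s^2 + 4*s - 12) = (s - 1)/(s + 6)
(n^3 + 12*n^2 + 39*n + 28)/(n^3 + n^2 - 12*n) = (n^2 + 8*n + 7)/(n*(n - 3))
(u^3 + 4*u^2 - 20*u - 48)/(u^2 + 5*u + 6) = (u^2 + 2*u - 24)/(u + 3)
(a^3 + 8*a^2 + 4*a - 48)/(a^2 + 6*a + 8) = (a^2 + 4*a - 12)/(a + 2)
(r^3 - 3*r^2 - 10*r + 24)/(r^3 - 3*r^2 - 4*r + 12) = (r^2 - r - 12)/(r^2 - r - 6)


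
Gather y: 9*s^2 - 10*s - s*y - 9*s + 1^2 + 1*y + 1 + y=9*s^2 - 19*s + y*(2 - s) + 2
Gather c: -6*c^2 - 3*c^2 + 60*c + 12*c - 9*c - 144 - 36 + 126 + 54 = -9*c^2 + 63*c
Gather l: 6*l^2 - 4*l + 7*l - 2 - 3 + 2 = 6*l^2 + 3*l - 3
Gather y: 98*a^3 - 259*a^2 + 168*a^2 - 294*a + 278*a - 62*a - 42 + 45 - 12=98*a^3 - 91*a^2 - 78*a - 9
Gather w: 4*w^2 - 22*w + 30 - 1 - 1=4*w^2 - 22*w + 28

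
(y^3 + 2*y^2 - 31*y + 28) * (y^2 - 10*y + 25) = y^5 - 8*y^4 - 26*y^3 + 388*y^2 - 1055*y + 700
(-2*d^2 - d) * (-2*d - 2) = 4*d^3 + 6*d^2 + 2*d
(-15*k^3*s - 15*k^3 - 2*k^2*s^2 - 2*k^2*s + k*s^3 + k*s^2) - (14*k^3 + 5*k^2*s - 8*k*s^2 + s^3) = -15*k^3*s - 29*k^3 - 2*k^2*s^2 - 7*k^2*s + k*s^3 + 9*k*s^2 - s^3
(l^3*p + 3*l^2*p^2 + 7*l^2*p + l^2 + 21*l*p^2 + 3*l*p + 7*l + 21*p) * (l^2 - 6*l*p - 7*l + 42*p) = l^5*p - 3*l^4*p^2 + l^4 - 18*l^3*p^3 - 52*l^3*p + 129*l^2*p^2 - 49*l^2 + 882*l*p^3 + 147*l*p + 882*p^2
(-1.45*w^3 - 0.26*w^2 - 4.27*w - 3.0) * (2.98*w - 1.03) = -4.321*w^4 + 0.7187*w^3 - 12.4568*w^2 - 4.5419*w + 3.09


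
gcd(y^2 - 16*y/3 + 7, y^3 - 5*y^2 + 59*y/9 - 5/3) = y - 3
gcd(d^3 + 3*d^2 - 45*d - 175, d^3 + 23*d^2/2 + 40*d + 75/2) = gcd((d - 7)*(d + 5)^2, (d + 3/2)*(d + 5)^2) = d^2 + 10*d + 25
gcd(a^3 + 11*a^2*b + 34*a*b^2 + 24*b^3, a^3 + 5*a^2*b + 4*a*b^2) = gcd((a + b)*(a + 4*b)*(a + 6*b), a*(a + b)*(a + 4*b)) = a^2 + 5*a*b + 4*b^2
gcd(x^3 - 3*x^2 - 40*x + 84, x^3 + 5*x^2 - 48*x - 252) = x^2 - x - 42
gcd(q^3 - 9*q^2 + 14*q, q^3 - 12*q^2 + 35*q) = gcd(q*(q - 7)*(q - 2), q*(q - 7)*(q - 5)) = q^2 - 7*q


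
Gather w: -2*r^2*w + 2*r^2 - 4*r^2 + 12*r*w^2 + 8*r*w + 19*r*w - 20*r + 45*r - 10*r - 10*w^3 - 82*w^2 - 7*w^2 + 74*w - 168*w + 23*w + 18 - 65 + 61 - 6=-2*r^2 + 15*r - 10*w^3 + w^2*(12*r - 89) + w*(-2*r^2 + 27*r - 71) + 8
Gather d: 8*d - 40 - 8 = 8*d - 48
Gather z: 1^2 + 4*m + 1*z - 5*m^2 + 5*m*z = -5*m^2 + 4*m + z*(5*m + 1) + 1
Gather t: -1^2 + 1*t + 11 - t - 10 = 0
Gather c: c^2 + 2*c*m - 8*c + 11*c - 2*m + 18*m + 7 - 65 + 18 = c^2 + c*(2*m + 3) + 16*m - 40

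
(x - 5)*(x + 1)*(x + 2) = x^3 - 2*x^2 - 13*x - 10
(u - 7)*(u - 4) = u^2 - 11*u + 28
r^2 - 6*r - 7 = (r - 7)*(r + 1)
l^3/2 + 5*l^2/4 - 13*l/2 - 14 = (l/2 + 1)*(l - 7/2)*(l + 4)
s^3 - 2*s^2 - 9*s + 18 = (s - 3)*(s - 2)*(s + 3)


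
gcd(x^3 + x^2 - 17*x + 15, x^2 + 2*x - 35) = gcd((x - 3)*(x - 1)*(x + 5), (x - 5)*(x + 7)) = 1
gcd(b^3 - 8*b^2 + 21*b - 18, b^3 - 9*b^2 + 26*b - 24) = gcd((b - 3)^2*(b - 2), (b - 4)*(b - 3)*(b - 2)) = b^2 - 5*b + 6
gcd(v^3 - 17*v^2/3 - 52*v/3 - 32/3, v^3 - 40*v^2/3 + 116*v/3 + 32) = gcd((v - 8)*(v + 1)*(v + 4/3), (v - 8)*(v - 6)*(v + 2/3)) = v - 8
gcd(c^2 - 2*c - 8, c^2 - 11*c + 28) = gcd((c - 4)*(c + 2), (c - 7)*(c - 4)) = c - 4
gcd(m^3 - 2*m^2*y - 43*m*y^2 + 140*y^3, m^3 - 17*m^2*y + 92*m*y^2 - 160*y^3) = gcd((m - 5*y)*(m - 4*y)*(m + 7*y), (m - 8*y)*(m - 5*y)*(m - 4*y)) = m^2 - 9*m*y + 20*y^2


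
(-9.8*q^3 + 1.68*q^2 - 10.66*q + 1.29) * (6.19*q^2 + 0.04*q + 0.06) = -60.662*q^5 + 10.0072*q^4 - 66.5062*q^3 + 7.6595*q^2 - 0.588*q + 0.0774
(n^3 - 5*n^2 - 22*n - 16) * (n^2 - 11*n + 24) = n^5 - 16*n^4 + 57*n^3 + 106*n^2 - 352*n - 384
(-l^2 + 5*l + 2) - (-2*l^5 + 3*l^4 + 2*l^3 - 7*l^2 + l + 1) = 2*l^5 - 3*l^4 - 2*l^3 + 6*l^2 + 4*l + 1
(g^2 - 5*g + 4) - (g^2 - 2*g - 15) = 19 - 3*g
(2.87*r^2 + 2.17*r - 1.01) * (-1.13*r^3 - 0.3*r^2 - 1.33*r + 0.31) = -3.2431*r^5 - 3.3131*r^4 - 3.3268*r^3 - 1.6934*r^2 + 2.016*r - 0.3131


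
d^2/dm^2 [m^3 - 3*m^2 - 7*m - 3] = 6*m - 6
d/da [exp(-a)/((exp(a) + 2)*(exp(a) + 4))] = (-3*exp(2*a) - 12*exp(a) - 8)*exp(-a)/(exp(4*a) + 12*exp(3*a) + 52*exp(2*a) + 96*exp(a) + 64)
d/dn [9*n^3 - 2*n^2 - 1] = n*(27*n - 4)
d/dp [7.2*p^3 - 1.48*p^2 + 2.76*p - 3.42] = 21.6*p^2 - 2.96*p + 2.76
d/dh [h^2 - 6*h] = 2*h - 6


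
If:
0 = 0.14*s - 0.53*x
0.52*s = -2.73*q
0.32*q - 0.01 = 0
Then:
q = 0.03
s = -0.16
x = -0.04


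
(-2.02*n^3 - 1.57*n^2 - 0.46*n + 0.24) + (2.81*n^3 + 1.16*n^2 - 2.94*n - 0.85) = 0.79*n^3 - 0.41*n^2 - 3.4*n - 0.61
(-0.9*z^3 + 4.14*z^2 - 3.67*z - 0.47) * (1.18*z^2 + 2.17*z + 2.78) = -1.062*z^5 + 2.9322*z^4 + 2.1512*z^3 + 2.9907*z^2 - 11.2225*z - 1.3066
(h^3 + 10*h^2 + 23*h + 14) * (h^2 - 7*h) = h^5 + 3*h^4 - 47*h^3 - 147*h^2 - 98*h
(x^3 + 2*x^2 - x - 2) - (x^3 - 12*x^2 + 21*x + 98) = 14*x^2 - 22*x - 100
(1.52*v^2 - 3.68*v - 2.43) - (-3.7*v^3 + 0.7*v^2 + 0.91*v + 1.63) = 3.7*v^3 + 0.82*v^2 - 4.59*v - 4.06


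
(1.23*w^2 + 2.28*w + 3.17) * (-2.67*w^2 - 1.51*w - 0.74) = -3.2841*w^4 - 7.9449*w^3 - 12.8169*w^2 - 6.4739*w - 2.3458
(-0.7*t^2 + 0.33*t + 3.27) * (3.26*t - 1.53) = -2.282*t^3 + 2.1468*t^2 + 10.1553*t - 5.0031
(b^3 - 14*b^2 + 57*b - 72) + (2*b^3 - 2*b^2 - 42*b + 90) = 3*b^3 - 16*b^2 + 15*b + 18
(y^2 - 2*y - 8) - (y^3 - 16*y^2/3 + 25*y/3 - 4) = -y^3 + 19*y^2/3 - 31*y/3 - 4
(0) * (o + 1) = 0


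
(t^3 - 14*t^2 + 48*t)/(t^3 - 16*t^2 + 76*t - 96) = t/(t - 2)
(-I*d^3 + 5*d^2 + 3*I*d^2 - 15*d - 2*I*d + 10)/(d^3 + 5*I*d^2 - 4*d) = (-I*d^3 + d^2*(5 + 3*I) - d*(15 + 2*I) + 10)/(d*(d^2 + 5*I*d - 4))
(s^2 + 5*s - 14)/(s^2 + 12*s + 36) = (s^2 + 5*s - 14)/(s^2 + 12*s + 36)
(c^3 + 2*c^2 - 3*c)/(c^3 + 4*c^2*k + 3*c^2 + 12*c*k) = (c - 1)/(c + 4*k)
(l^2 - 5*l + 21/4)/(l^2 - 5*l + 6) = (l^2 - 5*l + 21/4)/(l^2 - 5*l + 6)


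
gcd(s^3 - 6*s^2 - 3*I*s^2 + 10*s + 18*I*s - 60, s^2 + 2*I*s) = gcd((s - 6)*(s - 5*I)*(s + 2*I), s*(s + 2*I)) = s + 2*I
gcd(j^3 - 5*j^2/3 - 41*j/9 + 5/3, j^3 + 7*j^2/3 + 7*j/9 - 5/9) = j^2 + 4*j/3 - 5/9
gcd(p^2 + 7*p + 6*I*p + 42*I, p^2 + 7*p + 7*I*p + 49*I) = p + 7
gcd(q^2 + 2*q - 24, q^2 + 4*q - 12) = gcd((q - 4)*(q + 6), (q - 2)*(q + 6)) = q + 6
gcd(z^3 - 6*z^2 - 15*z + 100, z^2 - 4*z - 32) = z + 4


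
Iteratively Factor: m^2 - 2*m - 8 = (m - 4)*(m + 2)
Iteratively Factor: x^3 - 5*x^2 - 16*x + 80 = (x + 4)*(x^2 - 9*x + 20) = (x - 4)*(x + 4)*(x - 5)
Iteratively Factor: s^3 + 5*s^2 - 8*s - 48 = (s + 4)*(s^2 + s - 12) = (s + 4)^2*(s - 3)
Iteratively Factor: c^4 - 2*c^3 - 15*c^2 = (c)*(c^3 - 2*c^2 - 15*c) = c^2*(c^2 - 2*c - 15) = c^2*(c - 5)*(c + 3)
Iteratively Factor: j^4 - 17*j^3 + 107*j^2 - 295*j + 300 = (j - 4)*(j^3 - 13*j^2 + 55*j - 75) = (j - 5)*(j - 4)*(j^2 - 8*j + 15) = (j - 5)^2*(j - 4)*(j - 3)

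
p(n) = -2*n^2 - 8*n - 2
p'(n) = -4*n - 8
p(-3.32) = 2.52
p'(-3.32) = 5.28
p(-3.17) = 3.26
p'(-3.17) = 4.68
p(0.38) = -5.33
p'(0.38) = -9.52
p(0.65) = -8.04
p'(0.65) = -10.60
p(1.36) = -16.58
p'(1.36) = -13.44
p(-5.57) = -19.49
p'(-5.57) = 14.28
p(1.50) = -18.50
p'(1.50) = -14.00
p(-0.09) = -1.30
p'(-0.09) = -7.64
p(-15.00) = -332.00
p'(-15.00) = 52.00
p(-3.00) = 4.00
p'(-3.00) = 4.00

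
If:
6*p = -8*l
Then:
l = -3*p/4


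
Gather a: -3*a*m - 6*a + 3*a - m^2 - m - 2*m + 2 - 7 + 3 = a*(-3*m - 3) - m^2 - 3*m - 2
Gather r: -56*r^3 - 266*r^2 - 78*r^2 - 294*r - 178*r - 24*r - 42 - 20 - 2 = -56*r^3 - 344*r^2 - 496*r - 64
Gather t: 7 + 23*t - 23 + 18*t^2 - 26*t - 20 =18*t^2 - 3*t - 36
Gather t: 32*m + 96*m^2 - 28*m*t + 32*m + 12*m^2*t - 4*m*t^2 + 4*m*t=96*m^2 - 4*m*t^2 + 64*m + t*(12*m^2 - 24*m)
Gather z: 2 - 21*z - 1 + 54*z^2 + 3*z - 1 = 54*z^2 - 18*z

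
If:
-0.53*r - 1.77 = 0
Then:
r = -3.34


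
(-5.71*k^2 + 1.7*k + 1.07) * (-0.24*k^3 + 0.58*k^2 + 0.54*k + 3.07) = 1.3704*k^5 - 3.7198*k^4 - 2.3542*k^3 - 15.9911*k^2 + 5.7968*k + 3.2849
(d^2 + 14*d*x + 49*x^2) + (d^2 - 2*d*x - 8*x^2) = 2*d^2 + 12*d*x + 41*x^2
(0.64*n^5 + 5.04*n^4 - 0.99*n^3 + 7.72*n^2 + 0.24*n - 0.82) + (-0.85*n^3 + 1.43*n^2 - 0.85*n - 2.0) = 0.64*n^5 + 5.04*n^4 - 1.84*n^3 + 9.15*n^2 - 0.61*n - 2.82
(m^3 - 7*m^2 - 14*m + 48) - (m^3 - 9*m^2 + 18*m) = 2*m^2 - 32*m + 48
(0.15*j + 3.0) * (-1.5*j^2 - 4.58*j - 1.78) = -0.225*j^3 - 5.187*j^2 - 14.007*j - 5.34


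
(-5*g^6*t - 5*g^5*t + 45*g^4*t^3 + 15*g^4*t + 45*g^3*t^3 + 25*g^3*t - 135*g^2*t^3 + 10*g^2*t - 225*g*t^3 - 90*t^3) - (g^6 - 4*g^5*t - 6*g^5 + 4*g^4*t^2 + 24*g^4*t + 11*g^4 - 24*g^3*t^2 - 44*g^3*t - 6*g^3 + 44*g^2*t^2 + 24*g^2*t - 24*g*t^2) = -5*g^6*t - g^6 - g^5*t + 6*g^5 + 45*g^4*t^3 - 4*g^4*t^2 - 9*g^4*t - 11*g^4 + 45*g^3*t^3 + 24*g^3*t^2 + 69*g^3*t + 6*g^3 - 135*g^2*t^3 - 44*g^2*t^2 - 14*g^2*t - 225*g*t^3 + 24*g*t^2 - 90*t^3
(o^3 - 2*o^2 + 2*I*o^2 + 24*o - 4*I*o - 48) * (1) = o^3 - 2*o^2 + 2*I*o^2 + 24*o - 4*I*o - 48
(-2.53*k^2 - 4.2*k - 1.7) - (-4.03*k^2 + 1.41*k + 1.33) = 1.5*k^2 - 5.61*k - 3.03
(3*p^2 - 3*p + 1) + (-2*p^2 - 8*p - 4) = p^2 - 11*p - 3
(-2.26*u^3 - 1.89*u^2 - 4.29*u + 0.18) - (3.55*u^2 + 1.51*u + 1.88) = -2.26*u^3 - 5.44*u^2 - 5.8*u - 1.7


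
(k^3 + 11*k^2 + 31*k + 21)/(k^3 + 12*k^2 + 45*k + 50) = (k^3 + 11*k^2 + 31*k + 21)/(k^3 + 12*k^2 + 45*k + 50)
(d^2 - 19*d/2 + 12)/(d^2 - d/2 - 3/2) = (d - 8)/(d + 1)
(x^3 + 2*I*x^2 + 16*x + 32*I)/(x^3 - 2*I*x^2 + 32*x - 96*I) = (x^2 + 6*I*x - 8)/(x^2 + 2*I*x + 24)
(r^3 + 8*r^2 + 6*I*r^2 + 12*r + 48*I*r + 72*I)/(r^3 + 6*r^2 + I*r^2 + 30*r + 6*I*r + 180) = (r + 2)/(r - 5*I)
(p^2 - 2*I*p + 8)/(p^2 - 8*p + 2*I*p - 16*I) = (p - 4*I)/(p - 8)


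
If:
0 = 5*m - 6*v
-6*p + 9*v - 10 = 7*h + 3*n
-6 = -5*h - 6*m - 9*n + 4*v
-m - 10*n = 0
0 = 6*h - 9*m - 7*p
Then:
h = 15838/20795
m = 5160/4159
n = -516/4159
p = -19596/20795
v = 4300/4159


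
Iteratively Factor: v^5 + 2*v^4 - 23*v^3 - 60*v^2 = (v - 5)*(v^4 + 7*v^3 + 12*v^2) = v*(v - 5)*(v^3 + 7*v^2 + 12*v) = v*(v - 5)*(v + 3)*(v^2 + 4*v) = v^2*(v - 5)*(v + 3)*(v + 4)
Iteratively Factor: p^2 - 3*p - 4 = (p + 1)*(p - 4)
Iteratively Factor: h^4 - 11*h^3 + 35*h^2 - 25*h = (h)*(h^3 - 11*h^2 + 35*h - 25) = h*(h - 1)*(h^2 - 10*h + 25) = h*(h - 5)*(h - 1)*(h - 5)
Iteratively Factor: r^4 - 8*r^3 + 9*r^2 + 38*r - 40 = (r + 2)*(r^3 - 10*r^2 + 29*r - 20) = (r - 4)*(r + 2)*(r^2 - 6*r + 5) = (r - 5)*(r - 4)*(r + 2)*(r - 1)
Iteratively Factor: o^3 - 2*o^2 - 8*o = (o + 2)*(o^2 - 4*o) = o*(o + 2)*(o - 4)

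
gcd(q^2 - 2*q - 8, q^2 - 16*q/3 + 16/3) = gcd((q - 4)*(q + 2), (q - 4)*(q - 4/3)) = q - 4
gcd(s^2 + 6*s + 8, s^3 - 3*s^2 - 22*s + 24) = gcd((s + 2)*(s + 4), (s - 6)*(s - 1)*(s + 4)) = s + 4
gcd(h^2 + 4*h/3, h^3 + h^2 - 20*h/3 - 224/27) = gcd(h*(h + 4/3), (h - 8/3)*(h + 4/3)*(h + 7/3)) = h + 4/3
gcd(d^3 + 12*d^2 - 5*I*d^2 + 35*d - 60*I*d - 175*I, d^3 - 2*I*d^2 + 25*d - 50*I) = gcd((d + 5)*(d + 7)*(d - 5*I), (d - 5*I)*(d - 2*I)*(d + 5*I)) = d - 5*I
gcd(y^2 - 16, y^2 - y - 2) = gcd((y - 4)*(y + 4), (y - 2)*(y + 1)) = 1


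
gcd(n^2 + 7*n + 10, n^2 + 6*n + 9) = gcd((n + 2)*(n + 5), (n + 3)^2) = 1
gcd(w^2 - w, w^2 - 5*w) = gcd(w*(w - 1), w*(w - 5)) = w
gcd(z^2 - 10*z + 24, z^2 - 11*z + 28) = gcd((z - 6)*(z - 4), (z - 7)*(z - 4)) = z - 4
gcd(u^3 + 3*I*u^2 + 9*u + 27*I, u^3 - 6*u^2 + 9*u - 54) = u^2 + 9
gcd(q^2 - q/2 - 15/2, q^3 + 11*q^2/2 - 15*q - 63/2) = q - 3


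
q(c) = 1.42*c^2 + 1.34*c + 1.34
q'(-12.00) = -32.74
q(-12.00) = 189.74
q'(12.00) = 35.42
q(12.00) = 221.90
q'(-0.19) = 0.80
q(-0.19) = 1.14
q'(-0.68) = -0.59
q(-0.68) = 1.09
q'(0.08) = 1.57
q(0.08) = 1.46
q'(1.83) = 6.54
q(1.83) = 8.55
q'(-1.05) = -1.64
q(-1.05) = 1.50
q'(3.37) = 10.91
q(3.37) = 21.98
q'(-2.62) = -6.10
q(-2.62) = 7.58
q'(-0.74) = -0.76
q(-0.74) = 1.13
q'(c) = 2.84*c + 1.34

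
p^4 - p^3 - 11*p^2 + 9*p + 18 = (p - 3)*(p - 2)*(p + 1)*(p + 3)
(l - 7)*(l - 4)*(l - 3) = l^3 - 14*l^2 + 61*l - 84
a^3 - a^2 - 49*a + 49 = (a - 7)*(a - 1)*(a + 7)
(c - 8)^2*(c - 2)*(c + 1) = c^4 - 17*c^3 + 78*c^2 - 32*c - 128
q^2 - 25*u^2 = (q - 5*u)*(q + 5*u)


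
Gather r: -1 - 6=-7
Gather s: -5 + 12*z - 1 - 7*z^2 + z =-7*z^2 + 13*z - 6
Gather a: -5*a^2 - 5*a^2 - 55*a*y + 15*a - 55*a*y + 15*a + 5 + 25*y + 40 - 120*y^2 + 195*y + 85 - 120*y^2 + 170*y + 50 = -10*a^2 + a*(30 - 110*y) - 240*y^2 + 390*y + 180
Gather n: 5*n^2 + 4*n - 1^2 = 5*n^2 + 4*n - 1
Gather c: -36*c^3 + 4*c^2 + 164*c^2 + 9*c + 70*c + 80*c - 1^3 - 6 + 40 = -36*c^3 + 168*c^2 + 159*c + 33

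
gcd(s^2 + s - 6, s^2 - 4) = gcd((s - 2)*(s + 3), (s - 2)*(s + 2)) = s - 2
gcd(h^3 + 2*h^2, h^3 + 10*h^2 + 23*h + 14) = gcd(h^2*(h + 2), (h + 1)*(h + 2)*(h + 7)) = h + 2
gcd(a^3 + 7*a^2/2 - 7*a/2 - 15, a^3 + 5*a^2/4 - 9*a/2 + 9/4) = a + 3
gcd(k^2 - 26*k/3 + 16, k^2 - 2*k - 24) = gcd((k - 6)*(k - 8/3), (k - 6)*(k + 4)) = k - 6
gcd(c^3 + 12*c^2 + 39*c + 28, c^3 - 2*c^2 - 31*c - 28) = c^2 + 5*c + 4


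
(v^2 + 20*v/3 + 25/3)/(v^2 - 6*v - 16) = (3*v^2 + 20*v + 25)/(3*(v^2 - 6*v - 16))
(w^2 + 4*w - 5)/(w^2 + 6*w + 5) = (w - 1)/(w + 1)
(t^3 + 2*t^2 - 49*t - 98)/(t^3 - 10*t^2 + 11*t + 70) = (t + 7)/(t - 5)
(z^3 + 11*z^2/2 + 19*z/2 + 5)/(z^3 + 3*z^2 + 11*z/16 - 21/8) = 8*(2*z^2 + 7*z + 5)/(16*z^2 + 16*z - 21)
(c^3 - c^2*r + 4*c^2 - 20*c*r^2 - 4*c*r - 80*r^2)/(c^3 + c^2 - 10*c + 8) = (c^2 - c*r - 20*r^2)/(c^2 - 3*c + 2)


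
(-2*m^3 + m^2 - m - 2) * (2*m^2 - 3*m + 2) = -4*m^5 + 8*m^4 - 9*m^3 + m^2 + 4*m - 4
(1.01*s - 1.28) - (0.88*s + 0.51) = 0.13*s - 1.79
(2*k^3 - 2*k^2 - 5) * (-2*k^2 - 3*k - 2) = -4*k^5 - 2*k^4 + 2*k^3 + 14*k^2 + 15*k + 10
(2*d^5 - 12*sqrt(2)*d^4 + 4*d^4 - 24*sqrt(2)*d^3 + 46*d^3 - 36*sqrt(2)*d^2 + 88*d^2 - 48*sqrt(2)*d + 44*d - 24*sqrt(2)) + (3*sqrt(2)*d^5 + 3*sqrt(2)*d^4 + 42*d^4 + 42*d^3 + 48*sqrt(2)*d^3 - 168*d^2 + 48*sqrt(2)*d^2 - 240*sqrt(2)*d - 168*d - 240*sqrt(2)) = 2*d^5 + 3*sqrt(2)*d^5 - 9*sqrt(2)*d^4 + 46*d^4 + 24*sqrt(2)*d^3 + 88*d^3 - 80*d^2 + 12*sqrt(2)*d^2 - 288*sqrt(2)*d - 124*d - 264*sqrt(2)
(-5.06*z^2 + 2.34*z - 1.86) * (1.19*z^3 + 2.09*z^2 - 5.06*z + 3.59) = -6.0214*z^5 - 7.7908*z^4 + 28.2808*z^3 - 33.8932*z^2 + 17.8122*z - 6.6774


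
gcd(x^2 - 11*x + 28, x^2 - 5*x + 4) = x - 4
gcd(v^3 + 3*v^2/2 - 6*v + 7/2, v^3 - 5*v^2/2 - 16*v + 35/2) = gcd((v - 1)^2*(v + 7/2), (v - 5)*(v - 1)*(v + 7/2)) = v^2 + 5*v/2 - 7/2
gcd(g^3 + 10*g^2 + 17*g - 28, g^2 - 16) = g + 4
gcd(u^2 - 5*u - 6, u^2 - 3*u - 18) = u - 6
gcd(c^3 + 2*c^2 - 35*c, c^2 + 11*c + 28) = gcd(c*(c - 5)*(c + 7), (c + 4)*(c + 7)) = c + 7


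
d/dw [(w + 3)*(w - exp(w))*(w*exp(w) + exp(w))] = ((1 - exp(w))*(w + 1)*(w + 3) + (w + 1)*(w - exp(w)) + (w + 2)*(w + 3)*(w - exp(w)))*exp(w)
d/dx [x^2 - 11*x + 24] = 2*x - 11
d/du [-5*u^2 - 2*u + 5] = -10*u - 2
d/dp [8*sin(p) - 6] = 8*cos(p)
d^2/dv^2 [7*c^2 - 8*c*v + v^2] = 2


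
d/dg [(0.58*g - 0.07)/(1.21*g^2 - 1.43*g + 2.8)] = (-0.7018*g^2 + 0.1694*g + 1.5239)/(1.4641*g^4 - 3.4606*g^3 + 8.8209*g^2 - 8.008*g + 7.84)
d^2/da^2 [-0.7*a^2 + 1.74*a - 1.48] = -1.40000000000000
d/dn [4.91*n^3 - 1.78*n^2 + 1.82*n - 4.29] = 14.73*n^2 - 3.56*n + 1.82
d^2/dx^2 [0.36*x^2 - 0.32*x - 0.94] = 0.720000000000000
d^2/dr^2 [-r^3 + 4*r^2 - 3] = 8 - 6*r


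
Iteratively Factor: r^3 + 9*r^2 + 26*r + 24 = (r + 2)*(r^2 + 7*r + 12) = (r + 2)*(r + 4)*(r + 3)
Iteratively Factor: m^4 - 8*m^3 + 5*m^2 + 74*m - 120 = (m - 2)*(m^3 - 6*m^2 - 7*m + 60) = (m - 2)*(m + 3)*(m^2 - 9*m + 20) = (m - 5)*(m - 2)*(m + 3)*(m - 4)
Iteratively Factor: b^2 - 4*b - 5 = (b - 5)*(b + 1)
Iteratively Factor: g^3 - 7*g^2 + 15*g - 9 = (g - 3)*(g^2 - 4*g + 3) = (g - 3)^2*(g - 1)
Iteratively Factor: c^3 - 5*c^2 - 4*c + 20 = (c - 2)*(c^2 - 3*c - 10) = (c - 2)*(c + 2)*(c - 5)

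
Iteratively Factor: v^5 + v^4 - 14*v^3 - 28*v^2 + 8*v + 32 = (v - 4)*(v^4 + 5*v^3 + 6*v^2 - 4*v - 8) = (v - 4)*(v + 2)*(v^3 + 3*v^2 - 4) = (v - 4)*(v + 2)^2*(v^2 + v - 2) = (v - 4)*(v - 1)*(v + 2)^2*(v + 2)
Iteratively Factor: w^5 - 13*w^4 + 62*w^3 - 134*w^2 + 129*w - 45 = (w - 3)*(w^4 - 10*w^3 + 32*w^2 - 38*w + 15) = (w - 3)^2*(w^3 - 7*w^2 + 11*w - 5) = (w - 5)*(w - 3)^2*(w^2 - 2*w + 1) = (w - 5)*(w - 3)^2*(w - 1)*(w - 1)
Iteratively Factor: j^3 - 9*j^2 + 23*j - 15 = (j - 5)*(j^2 - 4*j + 3) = (j - 5)*(j - 1)*(j - 3)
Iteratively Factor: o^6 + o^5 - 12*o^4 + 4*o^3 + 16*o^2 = (o - 2)*(o^5 + 3*o^4 - 6*o^3 - 8*o^2) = (o - 2)*(o + 4)*(o^4 - o^3 - 2*o^2) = o*(o - 2)*(o + 4)*(o^3 - o^2 - 2*o) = o^2*(o - 2)*(o + 4)*(o^2 - o - 2) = o^2*(o - 2)^2*(o + 4)*(o + 1)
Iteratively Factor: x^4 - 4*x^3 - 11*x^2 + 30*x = (x - 2)*(x^3 - 2*x^2 - 15*x) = x*(x - 2)*(x^2 - 2*x - 15) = x*(x - 2)*(x + 3)*(x - 5)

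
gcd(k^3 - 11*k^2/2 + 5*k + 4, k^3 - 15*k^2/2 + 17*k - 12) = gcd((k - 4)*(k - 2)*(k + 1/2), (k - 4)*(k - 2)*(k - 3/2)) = k^2 - 6*k + 8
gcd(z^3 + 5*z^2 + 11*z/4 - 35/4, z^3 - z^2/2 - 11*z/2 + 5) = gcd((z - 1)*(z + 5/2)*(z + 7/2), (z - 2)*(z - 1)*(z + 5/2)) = z^2 + 3*z/2 - 5/2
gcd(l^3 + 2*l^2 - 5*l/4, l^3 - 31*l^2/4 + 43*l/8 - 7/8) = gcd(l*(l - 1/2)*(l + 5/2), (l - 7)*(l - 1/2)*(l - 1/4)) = l - 1/2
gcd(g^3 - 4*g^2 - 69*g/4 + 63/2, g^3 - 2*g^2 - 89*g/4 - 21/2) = g^2 - 5*g/2 - 21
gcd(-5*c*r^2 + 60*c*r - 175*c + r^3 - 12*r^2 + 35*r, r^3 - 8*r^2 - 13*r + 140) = r^2 - 12*r + 35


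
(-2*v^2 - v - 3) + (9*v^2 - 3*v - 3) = 7*v^2 - 4*v - 6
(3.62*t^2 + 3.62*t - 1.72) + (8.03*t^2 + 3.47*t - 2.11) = 11.65*t^2 + 7.09*t - 3.83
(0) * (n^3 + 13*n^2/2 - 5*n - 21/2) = 0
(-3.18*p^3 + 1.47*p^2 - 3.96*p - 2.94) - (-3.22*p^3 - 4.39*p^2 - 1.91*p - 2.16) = 0.04*p^3 + 5.86*p^2 - 2.05*p - 0.78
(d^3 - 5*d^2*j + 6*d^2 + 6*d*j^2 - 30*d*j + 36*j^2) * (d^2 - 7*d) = d^5 - 5*d^4*j - d^4 + 6*d^3*j^2 + 5*d^3*j - 42*d^3 - 6*d^2*j^2 + 210*d^2*j - 252*d*j^2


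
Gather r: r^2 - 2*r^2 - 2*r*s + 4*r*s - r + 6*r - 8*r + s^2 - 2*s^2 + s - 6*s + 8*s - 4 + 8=-r^2 + r*(2*s - 3) - s^2 + 3*s + 4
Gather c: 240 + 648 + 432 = 1320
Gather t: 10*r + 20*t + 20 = 10*r + 20*t + 20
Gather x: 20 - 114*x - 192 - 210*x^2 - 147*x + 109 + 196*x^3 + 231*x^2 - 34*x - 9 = 196*x^3 + 21*x^2 - 295*x - 72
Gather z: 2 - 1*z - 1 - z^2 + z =1 - z^2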